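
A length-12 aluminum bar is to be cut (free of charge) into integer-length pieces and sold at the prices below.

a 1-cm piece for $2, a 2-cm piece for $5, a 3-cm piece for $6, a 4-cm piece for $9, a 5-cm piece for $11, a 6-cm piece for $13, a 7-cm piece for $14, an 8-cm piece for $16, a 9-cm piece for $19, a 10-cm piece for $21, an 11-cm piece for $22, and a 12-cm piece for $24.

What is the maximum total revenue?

Consider every possible first cut. v[k] is the best of p[i]+v[k−i] over all sellable i≤k.
v[1] = 2
v[2] = max(2+2, 5+0) = 5
v[3] = max(2+5, 5+2, 6+0) = 7
v[4] = max(2+7, 5+5, 6+2, 9+0) = 10
v[5] = max(2+10, 5+7, 6+5, 9+2, 11+0) = 12
v[6] = max(2+12, 5+10, 6+7, 9+5, 11+2, 13+0) = 15
v[7] = max(2+15, 5+12, 6+10, …, 13+2, 14+0) = 17
v[8] = max(2+17, 5+15, 6+12, …, 14+2, 16+0) = 20
v[9] = max(2+20, 5+17, 6+15, …, 16+2, 19+0) = 22
v[10] = max(2+22, 5+20, 6+17, …, 19+2, 21+0) = 25
v[11] = max(2+25, 5+22, 6+20, …, 21+2, 22+0) = 27
v[12] = max(2+27, 5+25, 6+22, …, 22+2, 24+0) = 30
One optimal cutting: 2 + 2 + 2 + 2 + 2 + 2 → $5 + $5 + $5 + $5 + $5 + $5 = $30.

30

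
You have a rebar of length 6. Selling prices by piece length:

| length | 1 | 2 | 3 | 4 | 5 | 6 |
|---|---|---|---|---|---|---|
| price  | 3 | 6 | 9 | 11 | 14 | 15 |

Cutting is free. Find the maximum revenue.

Let r[k] be the best obtainable value from length k. For each k, try every first piece i and keep the best of price[i] + r[k−i].
r[1] = 3
r[2] = 6  (first piece 1, then r[1]=3)
r[3] = 9  (first piece 1, then r[2]=6)
r[4] = 12  (first piece 1, then r[3]=9)
r[5] = 15  (first piece 1, then r[4]=12)
r[6] = 18  (first piece 1, then r[5]=15)
One optimal cutting: 1 + 1 + 1 + 1 + 1 + 1 → ₹3 + ₹3 + ₹3 + ₹3 + ₹3 + ₹3 = ₹18.

18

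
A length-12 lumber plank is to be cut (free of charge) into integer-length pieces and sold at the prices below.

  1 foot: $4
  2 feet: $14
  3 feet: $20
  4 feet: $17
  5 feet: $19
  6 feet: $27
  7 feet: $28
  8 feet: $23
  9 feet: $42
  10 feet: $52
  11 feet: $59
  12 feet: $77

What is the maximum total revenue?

Consider every possible first cut. r[k] is the best of p[i]+r[k−i] over all sellable i≤k.
r[1] = 4
r[2] = max(4+4, 14+0) = 14
r[3] = max(4+14, 14+4, 20+0) = 20
r[4] = max(4+20, 14+14, 20+4, 17+0) = 28
r[5] = max(4+28, 14+20, 20+14, 17+4, 19+0) = 34
r[6] = max(4+34, 14+28, 20+20, 17+14, 19+4, 27+0) = 42
r[7] = max(4+42, 14+34, 20+28, …, 27+4, 28+0) = 48
r[8] = max(4+48, 14+42, 20+34, …, 28+4, 23+0) = 56
r[9] = max(4+56, 14+48, 20+42, …, 23+4, 42+0) = 62
r[10] = max(4+62, 14+56, 20+48, …, 42+4, 52+0) = 70
r[11] = max(4+70, 14+62, 20+56, …, 52+4, 59+0) = 76
r[12] = max(4+76, 14+70, 20+62, …, 59+4, 77+0) = 84
One optimal cutting: 2 + 2 + 2 + 2 + 2 + 2 → $14 + $14 + $14 + $14 + $14 + $14 = $84.

84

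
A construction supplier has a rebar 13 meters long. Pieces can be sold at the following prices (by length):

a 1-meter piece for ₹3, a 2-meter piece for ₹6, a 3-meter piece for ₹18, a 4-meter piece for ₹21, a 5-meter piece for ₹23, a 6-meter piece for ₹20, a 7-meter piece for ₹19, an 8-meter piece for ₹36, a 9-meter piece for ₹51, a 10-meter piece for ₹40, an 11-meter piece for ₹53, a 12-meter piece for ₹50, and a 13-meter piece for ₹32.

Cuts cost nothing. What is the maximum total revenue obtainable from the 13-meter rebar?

75

Let r[k] be the best obtainable value from length k. For each k, try every first piece i and keep the best of price[i] + r[k−i].
r[1] = 3
r[2] = max(3+3, 6+0) = 6
r[3] = max(3+6, 6+3, 18+0) = 18
r[4] = max(3+18, 6+6, 18+3, 21+0) = 21
r[5] = max(3+21, 6+18, 18+6, 21+3, 23+0) = 24
r[6] = max(3+24, 6+21, 18+18, 21+6, 23+3, 20+0) = 36
r[7] = max(3+36, 6+24, 18+21, …, 20+3, 19+0) = 39
r[8] = max(3+39, 6+36, 18+24, …, 19+3, 36+0) = 42
r[9] = max(3+42, 6+39, 18+36, …, 36+3, 51+0) = 54
r[10] = max(3+54, 6+42, 18+39, …, 51+3, 40+0) = 57
r[11] = max(3+57, 6+54, 18+42, …, 40+3, 53+0) = 60
r[12] = max(3+60, 6+57, 18+54, …, 53+3, 50+0) = 72
r[13] = max(3+72, 6+60, 18+57, …, 50+3, 32+0) = 75
One optimal cutting: 3 + 3 + 3 + 3 + 1 → ₹18 + ₹18 + ₹18 + ₹18 + ₹3 = ₹75.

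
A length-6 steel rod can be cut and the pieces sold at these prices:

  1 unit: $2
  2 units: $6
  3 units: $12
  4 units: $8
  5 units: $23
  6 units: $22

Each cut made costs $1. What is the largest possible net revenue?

24

Let v[k] be the best obtainable value from length k. For each k, try every first piece i and keep the best of price[i] + v[k−i] minus the 1 cut fee when i<k.
v[1] = 2
v[2] = 6
v[3] = 12
v[4] = 13  (first piece 1, then v[3]=12)
v[5] = 23
v[6] = 24  (first piece 1, then v[5]=23)
One optimal plan: pieces 5 + 1 (1 cut) → $25 − $1 = $24.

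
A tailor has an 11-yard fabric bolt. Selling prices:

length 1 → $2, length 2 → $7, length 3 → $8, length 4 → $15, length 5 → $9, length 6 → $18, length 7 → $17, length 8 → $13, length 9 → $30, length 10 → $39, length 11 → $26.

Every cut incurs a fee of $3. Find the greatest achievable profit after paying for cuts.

Let r[k] be the best obtainable value from length k. For each k, try every first piece i and keep the best of price[i] + r[k−i] minus the 3 cut fee when i<k.
r[1] = 2
r[2] = max(2+2-3, 7+0) = 7
r[3] = max(2+7-3, 7+2-3, 8+0) = 8
r[4] = max(2+8-3, 7+7-3, 8+2-3, 15+0) = 15
r[5] = max(2+15-3, 7+8-3, 8+7-3, 15+2-3, 9+0) = 14
r[6] = max(2+14-3, 7+15-3, 8+8-3, 15+7-3, 9+2-3, 18+0) = 19
r[7] = max(2+19-3, 7+14-3, 8+15-3, …, 18+2-3, 17+0) = 20
r[8] = max(2+20-3, 7+19-3, 8+14-3, …, 17+2-3, 13+0) = 27
r[9] = max(2+27-3, 7+20-3, 8+19-3, …, 13+2-3, 30+0) = 30
r[10] = max(2+30-3, 7+27-3, 8+20-3, …, 30+2-3, 39+0) = 39
r[11] = max(2+39-3, 7+30-3, 8+27-3, …, 39+2-3, 26+0) = 38
One optimal plan: pieces 10 + 1 (1 cut) → $41 − $3 = $38.

38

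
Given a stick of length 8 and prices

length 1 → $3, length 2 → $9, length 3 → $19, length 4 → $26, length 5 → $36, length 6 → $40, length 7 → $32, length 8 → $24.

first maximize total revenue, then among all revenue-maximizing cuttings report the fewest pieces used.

2

Consider every possible first cut. r[k] is the best of p[i]+r[k−i] over all sellable i≤k.
r[1] = 3
r[2] = max(3+3, 9+0) = 9
r[3] = max(3+9, 9+3, 19+0) = 19
r[4] = max(3+19, 9+9, 19+3, 26+0) = 26
r[5] = max(3+26, 9+19, 19+9, 26+3, 36+0) = 36
r[6] = max(3+36, 9+26, 19+19, 26+9, 36+3, 40+0) = 40
r[7] = max(3+40, 9+36, 19+26, …, 40+3, 32+0) = 45
r[8] = max(3+45, 9+40, 19+36, …, 32+3, 24+0) = 55
Maximum revenue is $55.
Now minimize piece count subject to staying optimal: for each k, pieces[k] = 1 + min over i with p[i]+r[k−i]=r[k] of pieces[k−i].
pieces[5] = 1
pieces[6] = 1
pieces[7] = 2
pieces[8] = 2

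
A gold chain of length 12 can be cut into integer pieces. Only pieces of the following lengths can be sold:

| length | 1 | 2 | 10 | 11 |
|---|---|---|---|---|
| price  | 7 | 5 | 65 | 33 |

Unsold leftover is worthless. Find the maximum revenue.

84

Consider every possible first cut. f[k] is the best of p[i]+f[k−i] over all sellable i≤k.
f[1] = 7
f[2] = 14  (first piece 1, then f[1]=7)
f[3] = 21  (first piece 1, then f[2]=14)
f[4] = 28  (first piece 1, then f[3]=21)
f[5] = 35  (first piece 1, then f[4]=28)
f[6] = 42  (first piece 1, then f[5]=35)
f[7] = 49  (first piece 1, then f[6]=42)
f[8] = 56  (first piece 1, then f[7]=49)
f[9] = 63  (first piece 1, then f[8]=56)
f[10] = 70  (first piece 1, then f[9]=63)
f[11] = 77  (first piece 1, then f[10]=70)
f[12] = 84  (first piece 1, then f[11]=77)
One optimal cutting: 1 + 1 + 1 + 1 + 1 + 1 + 1 + 1 + 1 + 1 + 1 + 1 → $84.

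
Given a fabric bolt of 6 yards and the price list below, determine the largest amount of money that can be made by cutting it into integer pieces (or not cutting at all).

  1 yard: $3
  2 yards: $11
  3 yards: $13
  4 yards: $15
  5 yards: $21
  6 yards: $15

Build best[k] bottom-up: best[k] = max over allowed piece i of (p[i] + best[k−i]).
best[1] = 3
best[2] = max(3+3, 11+0) = 11
best[3] = max(3+11, 11+3, 13+0) = 14
best[4] = max(3+14, 11+11, 13+3, 15+0) = 22
best[5] = max(3+22, 11+14, 13+11, 15+3, 21+0) = 25
best[6] = max(3+25, 11+22, 13+14, 15+11, 21+3, 15+0) = 33
One optimal cutting: 2 + 2 + 2 → $11 + $11 + $11 = $33.

33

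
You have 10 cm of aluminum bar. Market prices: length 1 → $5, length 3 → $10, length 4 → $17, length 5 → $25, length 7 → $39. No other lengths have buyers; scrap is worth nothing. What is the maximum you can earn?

54

Build best[k] bottom-up: best[k] = max over allowed piece i of (p[i] + best[k−i]).
best[1] = 5
best[2] = 10  (first piece 1, then best[1]=5)
best[3] = 15  (first piece 1, then best[2]=10)
best[4] = 20  (first piece 1, then best[3]=15)
best[5] = 25  (first piece 1, then best[4]=20)
best[6] = 30  (first piece 1, then best[5]=25)
best[7] = 39
best[8] = 44  (first piece 1, then best[7]=39)
best[9] = 49  (first piece 1, then best[8]=44)
best[10] = 54  (first piece 1, then best[9]=49)
One optimal cutting: 7 + 1 + 1 + 1 → $54.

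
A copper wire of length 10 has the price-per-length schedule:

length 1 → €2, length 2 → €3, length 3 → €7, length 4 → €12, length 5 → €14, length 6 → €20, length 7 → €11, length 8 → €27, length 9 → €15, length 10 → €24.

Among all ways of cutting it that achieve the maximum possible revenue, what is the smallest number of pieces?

2

Build r[k] bottom-up: r[k] = max over allowed piece i of (p[i] + r[k−i]).
r[1] = 2
r[2] = 4  (first piece 1, then r[1]=2)
r[3] = 7
r[4] = 12
r[5] = 14  (first piece 1, then r[4]=12)
r[6] = 20
r[7] = 22  (first piece 1, then r[6]=20)
r[8] = 27
r[9] = 29  (first piece 1, then r[8]=27)
r[10] = 32  (first piece 4, then r[6]=20)
Maximum revenue is €32.
Now minimize piece count subject to staying optimal: for each k, pieces[k] = 1 + min over i with p[i]+r[k−i]=r[k] of pieces[k−i].
pieces[7] = 2
pieces[8] = 1
pieces[9] = 2
pieces[10] = 2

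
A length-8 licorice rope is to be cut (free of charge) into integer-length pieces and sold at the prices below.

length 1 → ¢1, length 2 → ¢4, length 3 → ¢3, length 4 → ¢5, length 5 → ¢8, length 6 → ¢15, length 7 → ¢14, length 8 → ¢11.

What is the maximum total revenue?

Consider every possible first cut. r[k] is the best of p[i]+r[k−i] over all sellable i≤k.
r[1] = 1
r[2] = 4
r[3] = 5  (first piece 1, then r[2]=4)
r[4] = 8  (first piece 2, then r[2]=4)
r[5] = 9  (first piece 1, then r[4]=8)
r[6] = 15
r[7] = 16  (first piece 1, then r[6]=15)
r[8] = 19  (first piece 2, then r[6]=15)
One optimal cutting: 6 + 2 → ¢15 + ¢4 = ¢19.

19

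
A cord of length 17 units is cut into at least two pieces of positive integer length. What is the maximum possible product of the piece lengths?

Fill P[k] for k=2..17: at each k try every first piece i and multiply by the better of (k−i) uncut or P[k−i].
P[2] = 1·max(1,0) = 1·1 = 1
P[3] = max(1·2, 2·1) = 2
P[4] = max(1·3, 2·2, 3·1) = 4
P[5] = max(1·4, 2·3, 3·2, 4·1) = 6
P[6] = max(1·6, 2·4, 3·3, 4·2, 5·1) = 9
P[7] = max(1·9, 2·6, 3·4, 4·3, 5·2, 6·1) = 12
P[8] = max(1·12, 2·9, 3·6, …, 6·2, 7·1) = 18
P[9] = max(1·18, 2·12, 3·9, …, 7·2, 8·1) = 27
P[10] = max(1·27, 2·18, 3·12, …, 8·2, 9·1) = 36
P[11] = max(1·36, 2·27, 3·18, …, 9·2, 10·1) = 54
P[12] = max(1·54, 2·36, 3·27, …, 10·2, 11·1) = 81
P[13] = max(1·81, 2·54, 3·36, …, 11·2, 12·1) = 108
P[14] = max(1·108, 2·81, 3·54, …, 12·2, 13·1) = 162
P[15] = max(1·162, 2·108, 3·81, …, 13·2, 14·1) = 243
P[16] = max(1·243, 2·162, 3·108, …, 14·2, 15·1) = 324
P[17] = max(1·324, 2·243, 3·162, …, 15·2, 16·1) = 486
One optimal split: 3 + 3 + 3 + 3 + 3 + 2; product 3·3·3·3·3·2 = 486.

486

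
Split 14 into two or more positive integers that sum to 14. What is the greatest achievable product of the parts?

162

Fill prod[k] for k=2..14: at each k try every first piece i and multiply by the better of (k−i) uncut or prod[k−i].
prod[2] = 1·max(1,0) = 1·1 = 1
prod[3] = max(1·2, 2·1) = 2
prod[4] = max(1·3, 2·2, 3·1) = 4
prod[5] = max(1·4, 2·3, 3·2, 4·1) = 6
prod[6] = max(1·6, 2·4, 3·3, 4·2, 5·1) = 9
prod[7] = max(1·9, 2·6, 3·4, 4·3, 5·2, 6·1) = 12
prod[8] = max(1·12, 2·9, 3·6, …, 6·2, 7·1) = 18
prod[9] = max(1·18, 2·12, 3·9, …, 7·2, 8·1) = 27
prod[10] = max(1·27, 2·18, 3·12, …, 8·2, 9·1) = 36
prod[11] = max(1·36, 2·27, 3·18, …, 9·2, 10·1) = 54
prod[12] = max(1·54, 2·36, 3·27, …, 10·2, 11·1) = 81
prod[13] = max(1·81, 2·54, 3·36, …, 11·2, 12·1) = 108
prod[14] = max(1·108, 2·81, 3·54, …, 12·2, 13·1) = 162
One optimal split: 3 + 3 + 3 + 3 + 2; product 3·3·3·3·2 = 162.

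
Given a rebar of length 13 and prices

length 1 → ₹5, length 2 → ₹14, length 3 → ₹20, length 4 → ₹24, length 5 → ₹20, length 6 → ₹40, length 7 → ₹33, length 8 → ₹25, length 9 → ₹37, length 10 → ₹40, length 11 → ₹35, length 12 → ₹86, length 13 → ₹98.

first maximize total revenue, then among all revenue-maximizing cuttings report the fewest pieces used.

1

Let r[k] be the best obtainable value from length k. For each k, try every first piece i and keep the best of price[i] + r[k−i].
r[1] = 5
r[2] = max(5+5, 14+0) = 14
r[3] = max(5+14, 14+5, 20+0) = 20
r[4] = max(5+20, 14+14, 20+5, 24+0) = 28
r[5] = max(5+28, 14+20, 20+14, 24+5, 20+0) = 34
r[6] = max(5+34, 14+28, 20+20, 24+14, 20+5, 40+0) = 42
r[7] = max(5+42, 14+34, 20+28, …, 40+5, 33+0) = 48
r[8] = max(5+48, 14+42, 20+34, …, 33+5, 25+0) = 56
r[9] = max(5+56, 14+48, 20+42, …, 25+5, 37+0) = 62
r[10] = max(5+62, 14+56, 20+48, …, 37+5, 40+0) = 70
r[11] = max(5+70, 14+62, 20+56, …, 40+5, 35+0) = 76
r[12] = max(5+76, 14+70, 20+62, …, 35+5, 86+0) = 86
r[13] = max(5+86, 14+76, 20+70, …, 86+5, 98+0) = 98
Maximum revenue is ₹98.
Now minimize piece count subject to staying optimal: for each k, pieces[k] = 1 + min over i with p[i]+r[k−i]=r[k] of pieces[k−i].
pieces[10] = 5
pieces[11] = 5
pieces[12] = 1
pieces[13] = 1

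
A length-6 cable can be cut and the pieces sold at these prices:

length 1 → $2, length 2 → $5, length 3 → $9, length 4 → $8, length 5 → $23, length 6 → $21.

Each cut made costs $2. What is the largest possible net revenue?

Let v[k] be the best obtainable value from length k. For each k, try every first piece i and keep the best of price[i] + v[k−i] minus the 2 cut fee when i<k.
v[1] = 2
v[2] = max(2+2-2, 5+0) = 5
v[3] = max(2+5-2, 5+2-2, 9+0) = 9
v[4] = max(2+9-2, 5+5-2, 9+2-2, 8+0) = 9
v[5] = max(2+9-2, 5+9-2, 9+5-2, 8+2-2, 23+0) = 23
v[6] = max(2+23-2, 5+9-2, 9+9-2, 8+5-2, 23+2-2, 21+0) = 23
One optimal plan: pieces 5 + 1 (1 cut) → $25 − $2 = $23.

23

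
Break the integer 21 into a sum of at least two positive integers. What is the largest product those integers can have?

Define f[k] = max over 1≤i<k of i · max(k−i, f[k−i]); the inner max lets the remainder stay uncut if that's better.
f[2] = 1×max(1,0) = 1×1 = 1
f[3] = max(1×2, 2×1) = 2
f[4] = max(1×3, 2×2, 3×1) = 4
f[5] = max(1×4, 2×3, 3×2, 4×1) = 6
f[6] = max(1×6, 2×4, 3×3, 4×2, 5×1) = 9
f[7] = max(1×9, 2×6, 3×4, 4×3, 5×2, 6×1) = 12
f[8] = max(1×12, 2×9, 3×6, …, 6×2, 7×1) = 18
f[9] = max(1×18, 2×12, 3×9, …, 7×2, 8×1) = 27
f[10] = max(1×27, 2×18, 3×12, …, 8×2, 9×1) = 36
f[11] = max(1×36, 2×27, 3×18, …, 9×2, 10×1) = 54
f[12] = max(1×54, 2×36, 3×27, …, 10×2, 11×1) = 81
f[13] = max(1×81, 2×54, 3×36, …, 11×2, 12×1) = 108
f[14] = max(1×108, 2×81, 3×54, …, 12×2, 13×1) = 162
f[15] = max(1×162, 2×108, 3×81, …, 13×2, 14×1) = 243
f[16] = max(1×243, 2×162, 3×108, …, 14×2, 15×1) = 324
f[17] = max(1×324, 2×243, 3×162, …, 15×2, 16×1) = 486
f[18] = max(1×486, 2×324, 3×243, …, 16×2, 17×1) = 729
f[19] = max(1×729, 2×486, 3×324, …, 17×2, 18×1) = 972
f[20] = max(1×972, 2×729, 3×486, …, 18×2, 19×1) = 1458
f[21] = max(1×1458, 2×972, 3×729, …, 19×2, 20×1) = 2187
One optimal split: 3 + 3 + 3 + 3 + 3 + 3 + 3; product 3×3×3×3×3×3×3 = 2187.

2187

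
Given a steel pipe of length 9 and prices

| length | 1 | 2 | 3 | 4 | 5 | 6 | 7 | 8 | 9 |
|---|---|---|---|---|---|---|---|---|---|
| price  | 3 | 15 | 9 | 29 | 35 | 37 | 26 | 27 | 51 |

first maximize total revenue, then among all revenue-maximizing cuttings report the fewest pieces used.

Build r[k] bottom-up: r[k] = max over allowed piece i of (p[i] + r[k−i]).
r[1] = 3
r[2] = 15
r[3] = 18  (first piece 1, then r[2]=15)
r[4] = 30  (first piece 2, then r[2]=15)
r[5] = 35
r[6] = 45  (first piece 2, then r[4]=30)
r[7] = 50  (first piece 2, then r[5]=35)
r[8] = 60  (first piece 2, then r[6]=45)
r[9] = 65  (first piece 2, then r[7]=50)
Maximum revenue is $65.
Now minimize piece count subject to staying optimal: for each k, pieces[k] = 1 + min over i with p[i]+r[k−i]=r[k] of pieces[k−i].
pieces[6] = 3
pieces[7] = 2
pieces[8] = 4
pieces[9] = 3

3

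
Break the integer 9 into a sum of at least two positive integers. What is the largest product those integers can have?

Fill m[k] for k=2..9: at each k try every first piece i and multiply by the better of (k−i) uncut or m[k−i].
m[2] = 1×max(1,0) = 1×1 = 1
m[3] = max(1×2, 2×1) = 2
m[4] = max(1×3, 2×2, 3×1) = 4
m[5] = max(1×4, 2×3, 3×2, 4×1) = 6
m[6] = max(1×6, 2×4, 3×3, 4×2, 5×1) = 9
m[7] = max(1×9, 2×6, 3×4, 4×3, 5×2, 6×1) = 12
m[8] = max(1×12, 2×9, 3×6, …, 6×2, 7×1) = 18
m[9] = max(1×18, 2×12, 3×9, …, 7×2, 8×1) = 27
One optimal split: 3 + 3 + 3; product 3×3×3 = 27.

27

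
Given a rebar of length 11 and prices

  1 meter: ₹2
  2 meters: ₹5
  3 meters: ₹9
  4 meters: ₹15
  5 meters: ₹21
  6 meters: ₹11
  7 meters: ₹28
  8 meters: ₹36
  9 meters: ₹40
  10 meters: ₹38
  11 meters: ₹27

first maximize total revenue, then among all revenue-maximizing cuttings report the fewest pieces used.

2

Build r[k] bottom-up: r[k] = max over allowed piece i of (p[i] + r[k−i]).
r[1] = 2
r[2] = 5
r[3] = 9
r[4] = 15
r[5] = 21
r[6] = 23  (first piece 1, then r[5]=21)
r[7] = 28
r[8] = 36
r[9] = 40
r[10] = 42  (first piece 1, then r[9]=40)
r[11] = 45  (first piece 2, then r[9]=40)
Maximum revenue is ₹45.
Now minimize piece count subject to staying optimal: for each k, pieces[k] = 1 + min over i with p[i]+r[k−i]=r[k] of pieces[k−i].
pieces[8] = 1
pieces[9] = 1
pieces[10] = 2
pieces[11] = 2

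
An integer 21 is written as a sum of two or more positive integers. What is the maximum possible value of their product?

2187

Let f[k] be the best product for length k (with at least one cut). For each first piece i, the rest contributes max(k−i, f[k−i]).
f[2] = 1·max(1,0) = 1·1 = 1
f[3] = 1·max(2,1) = 1·2 = 2
f[4] = 2·max(2,1) = 2·2 = 4
f[5] = 2·max(3,2) = 2·3 = 6
f[6] = 3·max(3,2) = 3·3 = 9
f[7] = 2·max(5,6) = 2·6 = 12
f[8] = 2·max(6,9) = 2·9 = 18
f[9] = 3·max(6,9) = 3·9 = 27
f[10] = 2·max(8,18) = 2·18 = 36
f[11] = 2·max(9,27) = 2·27 = 54
f[12] = 3·max(9,27) = 3·27 = 81
f[13] = 2·max(11,54) = 2·54 = 108
f[14] = 2·max(12,81) = 2·81 = 162
f[15] = 3·max(12,81) = 3·81 = 243
f[16] = 2·max(14,162) = 2·162 = 324
f[17] = 2·max(15,243) = 2·243 = 486
f[18] = 3·max(15,243) = 3·243 = 729
f[19] = 2·max(17,486) = 2·486 = 972
f[20] = 2·max(18,729) = 2·729 = 1458
f[21] = 3·max(18,729) = 3·729 = 2187
One optimal split: 3 + 3 + 3 + 3 + 3 + 3 + 3; product 3·3·3·3·3·3·3 = 2187.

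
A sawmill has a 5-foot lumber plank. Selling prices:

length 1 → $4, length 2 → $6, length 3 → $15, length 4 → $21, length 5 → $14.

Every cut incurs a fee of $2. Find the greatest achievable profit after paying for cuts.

Let net[k] be the best obtainable value from length k. For each k, try every first piece i and keep the best of price[i] + net[k−i] minus the 2 cut fee when i<k.
net[1] = 4
net[2] = max(4+4-2, 6+0) = 6
net[3] = max(4+6-2, 6+4-2, 15+0) = 15
net[4] = max(4+15-2, 6+6-2, 15+4-2, 21+0) = 21
net[5] = max(4+21-2, 6+15-2, 15+6-2, 21+4-2, 14+0) = 23
One optimal plan: pieces 4 + 1 (1 cut) → $25 − $2 = $23.

23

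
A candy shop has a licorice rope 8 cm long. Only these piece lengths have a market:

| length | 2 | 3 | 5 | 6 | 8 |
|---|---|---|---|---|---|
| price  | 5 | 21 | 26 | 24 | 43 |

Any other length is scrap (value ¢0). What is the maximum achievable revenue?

Consider every possible first cut. best[k] is the best of p[i]+best[k−i] over all sellable i≤k.
best[1] = 0
best[2] = 5
best[3] = max(5+0, 21+0) = 21
best[4] = max(5+5, 21+0) = 21
best[5] = max(5+21, 21+5, 26+0) = 26
best[6] = max(5+21, 21+21, 26+0, 24+0) = 42
best[7] = max(5+26, 21+21, 26+5, 24+0) = 42
best[8] = max(5+42, 21+26, 26+21, 24+5, 43+0) = 47
One optimal cutting: 3 + 3 + 2 → ¢47.

47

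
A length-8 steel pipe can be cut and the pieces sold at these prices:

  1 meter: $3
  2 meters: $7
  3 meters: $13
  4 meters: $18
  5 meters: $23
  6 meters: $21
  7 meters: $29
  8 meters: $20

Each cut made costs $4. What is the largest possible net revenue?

Let v[k] be the best obtainable value from length k. For each k, try every first piece i and keep the best of price[i] + v[k−i] minus the 4 cut fee when i<k.
v[1] = 3
v[2] = max(3+3-4, 7+0) = 7
v[3] = max(3+7-4, 7+3-4, 13+0) = 13
v[4] = max(3+13-4, 7+7-4, 13+3-4, 18+0) = 18
v[5] = max(3+18-4, 7+13-4, 13+7-4, 18+3-4, 23+0) = 23
v[6] = max(3+23-4, 7+18-4, 13+13-4, 18+7-4, 23+3-4, 21+0) = 22
v[7] = max(3+22-4, 7+23-4, 13+18-4, …, 21+3-4, 29+0) = 29
v[8] = max(3+29-4, 7+22-4, 13+23-4, …, 29+3-4, 20+0) = 32
One optimal plan: pieces 5 + 3 (1 cut) → $36 − $4 = $32.

32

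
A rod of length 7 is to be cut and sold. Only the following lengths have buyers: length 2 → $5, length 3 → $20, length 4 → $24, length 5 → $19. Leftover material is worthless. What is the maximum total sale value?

44

Let r[k] be the best obtainable value from length k. For each k, try every first piece i and keep the best of price[i] + r[k−i].
r[1] = 0
r[2] = 5
r[3] = 20
r[4] = 24
r[5] = 25  (first piece 2, then r[3]=20)
r[6] = 40  (first piece 3, then r[3]=20)
r[7] = 44  (first piece 3, then r[4]=24)
One optimal cutting: 4 + 3 → $44.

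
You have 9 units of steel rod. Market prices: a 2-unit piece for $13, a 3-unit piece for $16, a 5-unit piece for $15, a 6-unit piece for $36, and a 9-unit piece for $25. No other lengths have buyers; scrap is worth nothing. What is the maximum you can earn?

Consider every possible first cut. best[k] is the best of p[i]+best[k−i] over all sellable i≤k.
best[1] = 0
best[2] = 13
best[3] = 16
best[4] = 26  (first piece 2, then best[2]=13)
best[5] = 29  (first piece 2, then best[3]=16)
best[6] = 39  (first piece 2, then best[4]=26)
best[7] = 42  (first piece 2, then best[5]=29)
best[8] = 52  (first piece 2, then best[6]=39)
best[9] = 55  (first piece 2, then best[7]=42)
One optimal cutting: 3 + 2 + 2 + 2 → $55.

55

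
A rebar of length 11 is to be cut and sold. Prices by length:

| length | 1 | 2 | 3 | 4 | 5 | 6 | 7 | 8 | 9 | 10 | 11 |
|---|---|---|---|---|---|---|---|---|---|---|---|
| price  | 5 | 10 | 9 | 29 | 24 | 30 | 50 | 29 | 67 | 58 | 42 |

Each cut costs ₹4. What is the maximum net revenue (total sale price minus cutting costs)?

Build net[k] bottom-up: net[k] = max over allowed piece i of (p[i] + net[k−i]) − 4 per cut.
net[1] = 5
net[2] = max(5+5-4, 10+0) = 10
net[3] = max(5+10-4, 10+5-4, 9+0) = 11
net[4] = max(5+11-4, 10+10-4, 9+5-4, 29+0) = 29
net[5] = max(5+29-4, 10+11-4, 9+10-4, 29+5-4, 24+0) = 30
net[6] = max(5+30-4, 10+29-4, 9+11-4, 29+10-4, 24+5-4, 30+0) = 35
net[7] = max(5+35-4, 10+30-4, 9+29-4, …, 30+5-4, 50+0) = 50
net[8] = max(5+50-4, 10+35-4, 9+30-4, …, 50+5-4, 29+0) = 54
net[9] = max(5+54-4, 10+50-4, 9+35-4, …, 29+5-4, 67+0) = 67
net[10] = max(5+67-4, 10+54-4, 9+50-4, …, 67+5-4, 58+0) = 68
net[11] = max(5+68-4, 10+67-4, 9+54-4, …, 58+5-4, 42+0) = 75
One optimal plan: pieces 7 + 4 (1 cut) → ₹79 − ₹4 = ₹75.

75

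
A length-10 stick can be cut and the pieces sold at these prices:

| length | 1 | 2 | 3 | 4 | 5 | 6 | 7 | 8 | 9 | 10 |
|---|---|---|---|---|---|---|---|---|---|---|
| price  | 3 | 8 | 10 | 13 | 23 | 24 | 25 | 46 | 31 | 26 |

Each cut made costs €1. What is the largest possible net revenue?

53

Consider every possible first cut. r[k] is the best of p[i]+r[k−i] over all sellable i≤k, charging 1 whenever i<k.
r[1] = 3
r[2] = max(3+3-1, 8+0) = 8
r[3] = max(3+8-1, 8+3-1, 10+0) = 10
r[4] = max(3+10-1, 8+8-1, 10+3-1, 13+0) = 15
r[5] = max(3+15-1, 8+10-1, 10+8-1, 13+3-1, 23+0) = 23
r[6] = max(3+23-1, 8+15-1, 10+10-1, 13+8-1, 23+3-1, 24+0) = 25
r[7] = max(3+25-1, 8+23-1, 10+15-1, …, 24+3-1, 25+0) = 30
r[8] = max(3+30-1, 8+25-1, 10+23-1, …, 25+3-1, 46+0) = 46
r[9] = max(3+46-1, 8+30-1, 10+25-1, …, 46+3-1, 31+0) = 48
r[10] = max(3+48-1, 8+46-1, 10+30-1, …, 31+3-1, 26+0) = 53
One optimal plan: pieces 8 + 2 (1 cut) → €54 − €1 = €53.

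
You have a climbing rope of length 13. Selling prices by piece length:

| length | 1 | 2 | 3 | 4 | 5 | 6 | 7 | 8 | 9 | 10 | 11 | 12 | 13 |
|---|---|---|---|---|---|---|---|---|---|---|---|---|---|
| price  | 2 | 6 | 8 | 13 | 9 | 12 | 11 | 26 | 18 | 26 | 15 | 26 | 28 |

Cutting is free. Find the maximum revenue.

41

Let R[k] be the best obtainable value from length k. For each k, try every first piece i and keep the best of price[i] + R[k−i].
R[1] = 2
R[2] = max(2+2, 6+0) = 6
R[3] = max(2+6, 6+2, 8+0) = 8
R[4] = max(2+8, 6+6, 8+2, 13+0) = 13
R[5] = max(2+13, 6+8, 8+6, 13+2, 9+0) = 15
R[6] = max(2+15, 6+13, 8+8, 13+6, 9+2, 12+0) = 19
R[7] = max(2+19, 6+15, 8+13, …, 12+2, 11+0) = 21
R[8] = max(2+21, 6+19, 8+15, …, 11+2, 26+0) = 26
R[9] = max(2+26, 6+21, 8+19, …, 26+2, 18+0) = 28
R[10] = max(2+28, 6+26, 8+21, …, 18+2, 26+0) = 32
R[11] = max(2+32, 6+28, 8+26, …, 26+2, 15+0) = 34
R[12] = max(2+34, 6+32, 8+28, …, 15+2, 26+0) = 39
R[13] = max(2+39, 6+34, 8+32, …, 26+2, 28+0) = 41
One optimal cutting: 4 + 4 + 4 + 1 → €13 + €13 + €13 + €2 = €41.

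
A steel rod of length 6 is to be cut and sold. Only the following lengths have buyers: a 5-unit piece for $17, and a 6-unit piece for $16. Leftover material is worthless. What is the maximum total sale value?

Build r[k] bottom-up: r[k] = max over allowed piece i of (p[i] + r[k−i]).
r[1] = 0
r[2] = 0
r[3] = 0
r[4] = 0
r[5] = 17
r[6] = 17
One optimal cutting: pieces 5 with 1 unit of scrap → $17.

17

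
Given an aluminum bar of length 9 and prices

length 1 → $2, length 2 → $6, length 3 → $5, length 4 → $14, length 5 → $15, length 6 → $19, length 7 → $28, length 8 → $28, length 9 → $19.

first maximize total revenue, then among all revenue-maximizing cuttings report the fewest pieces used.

Build r[k] bottom-up: r[k] = max over allowed piece i of (p[i] + r[k−i]).
r[1] = 2
r[2] = max(2+2, 6+0) = 6
r[3] = max(2+6, 6+2, 5+0) = 8
r[4] = max(2+8, 6+6, 5+2, 14+0) = 14
r[5] = max(2+14, 6+8, 5+6, 14+2, 15+0) = 16
r[6] = max(2+16, 6+14, 5+8, 14+6, 15+2, 19+0) = 20
r[7] = max(2+20, 6+16, 5+14, …, 19+2, 28+0) = 28
r[8] = max(2+28, 6+20, 5+16, …, 28+2, 28+0) = 30
r[9] = max(2+30, 6+28, 5+20, …, 28+2, 19+0) = 34
Maximum revenue is $34.
Now minimize piece count subject to staying optimal: for each k, pieces[k] = 1 + min over i with p[i]+r[k−i]=r[k] of pieces[k−i].
pieces[6] = 2
pieces[7] = 1
pieces[8] = 2
pieces[9] = 2

2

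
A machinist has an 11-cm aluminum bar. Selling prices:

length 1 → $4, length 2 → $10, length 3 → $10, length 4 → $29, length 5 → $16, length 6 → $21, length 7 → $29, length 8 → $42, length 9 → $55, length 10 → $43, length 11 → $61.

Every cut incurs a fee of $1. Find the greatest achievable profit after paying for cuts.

69

Let v[k] be the best obtainable value from length k. For each k, try every first piece i and keep the best of price[i] + v[k−i] minus the 1 cut fee when i<k.
v[1] = 4
v[2] = max(4+4-1, 10+0) = 10
v[3] = max(4+10-1, 10+4-1, 10+0) = 13
v[4] = max(4+13-1, 10+10-1, 10+4-1, 29+0) = 29
v[5] = max(4+29-1, 10+13-1, 10+10-1, 29+4-1, 16+0) = 32
v[6] = max(4+32-1, 10+29-1, 10+13-1, 29+10-1, 16+4-1, 21+0) = 38
v[7] = max(4+38-1, 10+32-1, 10+29-1, …, 21+4-1, 29+0) = 41
v[8] = max(4+41-1, 10+38-1, 10+32-1, …, 29+4-1, 42+0) = 57
v[9] = max(4+57-1, 10+41-1, 10+38-1, …, 42+4-1, 55+0) = 60
v[10] = max(4+60-1, 10+57-1, 10+41-1, …, 55+4-1, 43+0) = 66
v[11] = max(4+66-1, 10+60-1, 10+57-1, …, 43+4-1, 61+0) = 69
One optimal plan: pieces 4 + 4 + 2 + 1 (3 cuts) → $72 − $3 = $69.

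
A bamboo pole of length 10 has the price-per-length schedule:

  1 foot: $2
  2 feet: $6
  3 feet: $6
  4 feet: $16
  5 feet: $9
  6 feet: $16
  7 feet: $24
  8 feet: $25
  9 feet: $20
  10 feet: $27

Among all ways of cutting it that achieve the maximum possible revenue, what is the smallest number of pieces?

3

Consider every possible first cut. r[k] is the best of p[i]+r[k−i] over all sellable i≤k.
r[1] = 2
r[2] = max(2+2, 6+0) = 6
r[3] = max(2+6, 6+2, 6+0) = 8
r[4] = max(2+8, 6+6, 6+2, 16+0) = 16
r[5] = max(2+16, 6+8, 6+6, 16+2, 9+0) = 18
r[6] = max(2+18, 6+16, 6+8, 16+6, 9+2, 16+0) = 22
r[7] = max(2+22, 6+18, 6+16, …, 16+2, 24+0) = 24
r[8] = max(2+24, 6+22, 6+18, …, 24+2, 25+0) = 32
r[9] = max(2+32, 6+24, 6+22, …, 25+2, 20+0) = 34
r[10] = max(2+34, 6+32, 6+24, …, 20+2, 27+0) = 38
Maximum revenue is $38.
Now minimize piece count subject to staying optimal: for each k, pieces[k] = 1 + min over i with p[i]+r[k−i]=r[k] of pieces[k−i].
pieces[7] = 1
pieces[8] = 2
pieces[9] = 3
pieces[10] = 3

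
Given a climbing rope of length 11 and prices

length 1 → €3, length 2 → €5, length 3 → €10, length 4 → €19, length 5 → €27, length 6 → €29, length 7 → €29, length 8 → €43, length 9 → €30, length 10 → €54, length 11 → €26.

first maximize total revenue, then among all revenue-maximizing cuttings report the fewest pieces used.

2

Let r[k] be the best obtainable value from length k. For each k, try every first piece i and keep the best of price[i] + r[k−i].
r[1] = 3
r[2] = max(3+3, 5+0) = 6
r[3] = max(3+6, 5+3, 10+0) = 10
r[4] = max(3+10, 5+6, 10+3, 19+0) = 19
r[5] = max(3+19, 5+10, 10+6, 19+3, 27+0) = 27
r[6] = max(3+27, 5+19, 10+10, 19+6, 27+3, 29+0) = 30
r[7] = max(3+30, 5+27, 10+19, …, 29+3, 29+0) = 33
r[8] = max(3+33, 5+30, 10+27, …, 29+3, 43+0) = 43
r[9] = max(3+43, 5+33, 10+30, …, 43+3, 30+0) = 46
r[10] = max(3+46, 5+43, 10+33, …, 30+3, 54+0) = 54
r[11] = max(3+54, 5+46, 10+43, …, 54+3, 26+0) = 57
Maximum revenue is €57.
Now minimize piece count subject to staying optimal: for each k, pieces[k] = 1 + min over i with p[i]+r[k−i]=r[k] of pieces[k−i].
pieces[8] = 1
pieces[9] = 2
pieces[10] = 1
pieces[11] = 2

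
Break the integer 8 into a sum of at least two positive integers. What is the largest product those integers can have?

Let P[k] be the best product for length k (with at least one cut). For each first piece i, the rest contributes max(k−i, P[k−i]).
P[2] = 1×max(1,0) = 1×1 = 1
P[3] = max(1×2, 2×1) = 2
P[4] = max(1×3, 2×2, 3×1) = 4
P[5] = max(1×4, 2×3, 3×2, 4×1) = 6
P[6] = max(1×6, 2×4, 3×3, 4×2, 5×1) = 9
P[7] = max(1×9, 2×6, 3×4, 4×3, 5×2, 6×1) = 12
P[8] = max(1×12, 2×9, 3×6, …, 6×2, 7×1) = 18
One optimal split: 3 + 3 + 2; product 3×3×2 = 18.

18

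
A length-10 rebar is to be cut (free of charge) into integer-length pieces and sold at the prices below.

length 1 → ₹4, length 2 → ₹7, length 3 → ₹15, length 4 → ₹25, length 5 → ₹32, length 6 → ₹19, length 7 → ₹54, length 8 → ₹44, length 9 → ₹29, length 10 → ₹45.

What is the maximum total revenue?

Build v[k] bottom-up: v[k] = max over allowed piece i of (p[i] + v[k−i]).
v[1] = 4
v[2] = 8  (first piece 1, then v[1]=4)
v[3] = 15
v[4] = 25
v[5] = 32
v[6] = 36  (first piece 1, then v[5]=32)
v[7] = 54
v[8] = 58  (first piece 1, then v[7]=54)
v[9] = 62  (first piece 1, then v[8]=58)
v[10] = 69  (first piece 3, then v[7]=54)
One optimal cutting: 7 + 3 → ₹54 + ₹15 = ₹69.

69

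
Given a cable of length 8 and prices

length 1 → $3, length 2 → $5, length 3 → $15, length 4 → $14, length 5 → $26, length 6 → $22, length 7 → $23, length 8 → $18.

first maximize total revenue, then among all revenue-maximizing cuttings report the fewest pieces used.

2

Build r[k] bottom-up: r[k] = max over allowed piece i of (p[i] + r[k−i]).
r[1] = 3
r[2] = max(3+3, 5+0) = 6
r[3] = max(3+6, 5+3, 15+0) = 15
r[4] = max(3+15, 5+6, 15+3, 14+0) = 18
r[5] = max(3+18, 5+15, 15+6, 14+3, 26+0) = 26
r[6] = max(3+26, 5+18, 15+15, 14+6, 26+3, 22+0) = 30
r[7] = max(3+30, 5+26, 15+18, …, 22+3, 23+0) = 33
r[8] = max(3+33, 5+30, 15+26, …, 23+3, 18+0) = 41
Maximum revenue is $41.
Now minimize piece count subject to staying optimal: for each k, pieces[k] = 1 + min over i with p[i]+r[k−i]=r[k] of pieces[k−i].
pieces[5] = 1
pieces[6] = 2
pieces[7] = 3
pieces[8] = 2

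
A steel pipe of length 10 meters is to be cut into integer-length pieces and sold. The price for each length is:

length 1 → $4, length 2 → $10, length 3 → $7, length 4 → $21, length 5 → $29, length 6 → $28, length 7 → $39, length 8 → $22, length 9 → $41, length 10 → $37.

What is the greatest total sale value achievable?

Consider every possible first cut. r[k] is the best of p[i]+r[k−i] over all sellable i≤k.
r[1] = 4
r[2] = 10
r[3] = 14  (first piece 1, then r[2]=10)
r[4] = 21
r[5] = 29
r[6] = 33  (first piece 1, then r[5]=29)
r[7] = 39  (first piece 2, then r[5]=29)
r[8] = 43  (first piece 1, then r[7]=39)
r[9] = 50  (first piece 4, then r[5]=29)
r[10] = 58  (first piece 5, then r[5]=29)
One optimal cutting: 5 + 5 → $29 + $29 = $58.

58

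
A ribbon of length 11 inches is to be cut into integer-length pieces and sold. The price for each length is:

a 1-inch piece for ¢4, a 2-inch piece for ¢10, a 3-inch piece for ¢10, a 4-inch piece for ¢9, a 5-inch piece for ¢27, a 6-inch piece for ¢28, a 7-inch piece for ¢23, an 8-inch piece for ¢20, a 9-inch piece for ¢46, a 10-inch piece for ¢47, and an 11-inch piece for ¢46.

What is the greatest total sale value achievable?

58

Consider every possible first cut. R[k] is the best of p[i]+R[k−i] over all sellable i≤k.
R[1] = 4
R[2] = max(4+4, 10+0) = 10
R[3] = max(4+10, 10+4, 10+0) = 14
R[4] = max(4+14, 10+10, 10+4, 9+0) = 20
R[5] = max(4+20, 10+14, 10+10, 9+4, 27+0) = 27
R[6] = max(4+27, 10+20, 10+14, 9+10, 27+4, 28+0) = 31
R[7] = max(4+31, 10+27, 10+20, …, 28+4, 23+0) = 37
R[8] = max(4+37, 10+31, 10+27, …, 23+4, 20+0) = 41
R[9] = max(4+41, 10+37, 10+31, …, 20+4, 46+0) = 47
R[10] = max(4+47, 10+41, 10+37, …, 46+4, 47+0) = 54
R[11] = max(4+54, 10+47, 10+41, …, 47+4, 46+0) = 58
One optimal cutting: 5 + 5 + 1 → ¢27 + ¢27 + ¢4 = ¢58.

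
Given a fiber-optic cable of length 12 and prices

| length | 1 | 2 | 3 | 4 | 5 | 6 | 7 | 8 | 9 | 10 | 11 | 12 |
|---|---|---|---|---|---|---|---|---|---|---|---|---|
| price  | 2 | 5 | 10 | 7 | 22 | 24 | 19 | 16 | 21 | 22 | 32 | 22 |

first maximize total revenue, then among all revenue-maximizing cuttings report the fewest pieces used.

3

Consider every possible first cut. r[k] is the best of p[i]+r[k−i] over all sellable i≤k.
r[1] = 2
r[2] = max(2+2, 5+0) = 5
r[3] = max(2+5, 5+2, 10+0) = 10
r[4] = max(2+10, 5+5, 10+2, 7+0) = 12
r[5] = max(2+12, 5+10, 10+5, 7+2, 22+0) = 22
r[6] = max(2+22, 5+12, 10+10, 7+5, 22+2, 24+0) = 24
r[7] = max(2+24, 5+22, 10+12, …, 24+2, 19+0) = 27
r[8] = max(2+27, 5+24, 10+22, …, 19+2, 16+0) = 32
r[9] = max(2+32, 5+27, 10+24, …, 16+2, 21+0) = 34
r[10] = max(2+34, 5+32, 10+27, …, 21+2, 22+0) = 44
r[11] = max(2+44, 5+34, 10+32, …, 22+2, 32+0) = 46
r[12] = max(2+46, 5+44, 10+34, …, 32+2, 22+0) = 49
Maximum revenue is $49.
Now minimize piece count subject to staying optimal: for each k, pieces[k] = 1 + min over i with p[i]+r[k−i]=r[k] of pieces[k−i].
pieces[9] = 2
pieces[10] = 2
pieces[11] = 2
pieces[12] = 3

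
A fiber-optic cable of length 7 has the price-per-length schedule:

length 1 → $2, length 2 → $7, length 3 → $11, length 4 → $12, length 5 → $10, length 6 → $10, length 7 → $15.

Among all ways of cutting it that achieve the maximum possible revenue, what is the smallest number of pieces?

3

Consider every possible first cut. r[k] is the best of p[i]+r[k−i] over all sellable i≤k.
r[1] = 2
r[2] = max(2+2, 7+0) = 7
r[3] = max(2+7, 7+2, 11+0) = 11
r[4] = max(2+11, 7+7, 11+2, 12+0) = 14
r[5] = max(2+14, 7+11, 11+7, 12+2, 10+0) = 18
r[6] = max(2+18, 7+14, 11+11, 12+7, 10+2, 10+0) = 22
r[7] = max(2+22, 7+18, 11+14, …, 10+2, 15+0) = 25
Maximum revenue is $25.
Now minimize piece count subject to staying optimal: for each k, pieces[k] = 1 + min over i with p[i]+r[k−i]=r[k] of pieces[k−i].
pieces[4] = 2
pieces[5] = 2
pieces[6] = 2
pieces[7] = 3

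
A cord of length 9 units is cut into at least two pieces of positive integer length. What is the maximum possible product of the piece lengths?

27

Define prod[k] = max over 1≤i<k of i · max(k−i, prod[k−i]); the inner max lets the remainder stay uncut if that's better.
prod[2] = 1·max(1,0) = 1·1 = 1
prod[3] = max(1·2, 2·1) = 2
prod[4] = max(1·3, 2·2, 3·1) = 4
prod[5] = max(1·4, 2·3, 3·2, 4·1) = 6
prod[6] = max(1·6, 2·4, 3·3, 4·2, 5·1) = 9
prod[7] = max(1·9, 2·6, 3·4, 4·3, 5·2, 6·1) = 12
prod[8] = max(1·12, 2·9, 3·6, …, 6·2, 7·1) = 18
prod[9] = max(1·18, 2·12, 3·9, …, 7·2, 8·1) = 27
One optimal split: 3 + 3 + 3; product 3·3·3 = 27.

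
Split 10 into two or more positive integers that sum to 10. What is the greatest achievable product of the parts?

Fill prod[k] for k=2..10: at each k try every first piece i and multiply by the better of (k−i) uncut or prod[k−i].
prod[2] = 1*max(1,0) = 1*1 = 1
prod[3] = 1*max(2,1) = 1*2 = 2
prod[4] = 2*max(2,1) = 2*2 = 4
prod[5] = 2*max(3,2) = 2*3 = 6
prod[6] = 3*max(3,2) = 3*3 = 9
prod[7] = 2*max(5,6) = 2*6 = 12
prod[8] = 2*max(6,9) = 2*9 = 18
prod[9] = 3*max(6,9) = 3*9 = 27
prod[10] = 2*max(8,18) = 2*18 = 36
One optimal split: 3 + 3 + 2 + 2; product 3*3*2*2 = 36.

36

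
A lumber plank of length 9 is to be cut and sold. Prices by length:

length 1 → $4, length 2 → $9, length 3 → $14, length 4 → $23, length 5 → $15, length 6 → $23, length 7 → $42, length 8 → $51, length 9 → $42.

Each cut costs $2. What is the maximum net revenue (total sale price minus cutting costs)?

Consider every possible first cut. net[k] is the best of p[i]+net[k−i] over all sellable i≤k, charging 2 whenever i<k.
net[1] = 4
net[2] = 9
net[3] = 14
net[4] = 23
net[5] = 25  (first piece 1, then net[4]=23)
net[6] = 30  (first piece 2, then net[4]=23)
net[7] = 42
net[8] = 51
net[9] = 53  (first piece 1, then net[8]=51)
One optimal plan: pieces 8 + 1 (1 cut) → $55 − $2 = $53.

53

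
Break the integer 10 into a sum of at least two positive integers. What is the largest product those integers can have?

Fill g[k] for k=2..10: at each k try every first piece i and multiply by the better of (k−i) uncut or g[k−i].
g[2] = 1×max(1,0) = 1×1 = 1
g[3] = max(1×2, 2×1) = 2
g[4] = max(1×3, 2×2, 3×1) = 4
g[5] = max(1×4, 2×3, 3×2, 4×1) = 6
g[6] = max(1×6, 2×4, 3×3, 4×2, 5×1) = 9
g[7] = max(1×9, 2×6, 3×4, 4×3, 5×2, 6×1) = 12
g[8] = max(1×12, 2×9, 3×6, …, 6×2, 7×1) = 18
g[9] = max(1×18, 2×12, 3×9, …, 7×2, 8×1) = 27
g[10] = max(1×27, 2×18, 3×12, …, 8×2, 9×1) = 36
One optimal split: 3 + 3 + 2 + 2; product 3×3×2×2 = 36.

36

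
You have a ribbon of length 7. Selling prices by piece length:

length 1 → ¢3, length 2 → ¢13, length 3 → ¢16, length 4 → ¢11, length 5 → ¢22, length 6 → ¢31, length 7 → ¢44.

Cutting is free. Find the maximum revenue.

Build best[k] bottom-up: best[k] = max over allowed piece i of (p[i] + best[k−i]).
best[1] = 3
best[2] = max(3+3, 13+0) = 13
best[3] = max(3+13, 13+3, 16+0) = 16
best[4] = max(3+16, 13+13, 16+3, 11+0) = 26
best[5] = max(3+26, 13+16, 16+13, 11+3, 22+0) = 29
best[6] = max(3+29, 13+26, 16+16, 11+13, 22+3, 31+0) = 39
best[7] = max(3+39, 13+29, 16+26, …, 31+3, 44+0) = 44
Best is to sell the whole 7-inch piece uncut for ¢44.

44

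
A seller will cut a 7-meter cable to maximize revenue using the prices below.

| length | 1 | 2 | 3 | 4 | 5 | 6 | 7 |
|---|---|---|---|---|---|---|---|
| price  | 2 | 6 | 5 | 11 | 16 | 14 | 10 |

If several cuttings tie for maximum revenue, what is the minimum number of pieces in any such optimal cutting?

Let r[k] be the best obtainable value from length k. For each k, try every first piece i and keep the best of price[i] + r[k−i].
r[1] = 2
r[2] = max(2+2, 6+0) = 6
r[3] = max(2+6, 6+2, 5+0) = 8
r[4] = max(2+8, 6+6, 5+2, 11+0) = 12
r[5] = max(2+12, 6+8, 5+6, 11+2, 16+0) = 16
r[6] = max(2+16, 6+12, 5+8, 11+6, 16+2, 14+0) = 18
r[7] = max(2+18, 6+16, 5+12, …, 14+2, 10+0) = 22
Maximum revenue is €22.
Now minimize piece count subject to staying optimal: for each k, pieces[k] = 1 + min over i with p[i]+r[k−i]=r[k] of pieces[k−i].
pieces[4] = 2
pieces[5] = 1
pieces[6] = 2
pieces[7] = 2

2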